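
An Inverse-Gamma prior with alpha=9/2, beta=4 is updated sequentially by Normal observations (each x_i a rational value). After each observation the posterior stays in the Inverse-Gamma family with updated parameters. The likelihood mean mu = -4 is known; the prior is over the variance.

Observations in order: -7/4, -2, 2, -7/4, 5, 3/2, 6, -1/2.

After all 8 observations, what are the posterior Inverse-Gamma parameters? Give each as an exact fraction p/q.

alpha=17/2, beta=2253/16

obs 1: x=-7/4 → posterior Inverse-Gamma(5, 209/32)
obs 2: x=-2 → posterior Inverse-Gamma(11/2, 273/32)
obs 3: x=2 → posterior Inverse-Gamma(6, 849/32)
obs 4: x=-7/4 → posterior Inverse-Gamma(13/2, 465/16)
obs 5: x=5 → posterior Inverse-Gamma(7, 1113/16)
obs 6: x=3/2 → posterior Inverse-Gamma(15/2, 1355/16)
obs 7: x=6 → posterior Inverse-Gamma(8, 2155/16)
obs 8: x=-1/2 → posterior Inverse-Gamma(17/2, 2253/16)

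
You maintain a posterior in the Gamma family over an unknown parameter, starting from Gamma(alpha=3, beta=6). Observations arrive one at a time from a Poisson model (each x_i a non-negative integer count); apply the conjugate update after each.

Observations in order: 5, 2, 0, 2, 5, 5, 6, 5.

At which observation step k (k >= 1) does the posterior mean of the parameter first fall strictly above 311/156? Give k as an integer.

k = 7

obs 1: x=5 → posterior Gamma(8, 7)
obs 2: x=2 → posterior Gamma(10, 8)
obs 3: x=0 → posterior Gamma(10, 9)
obs 4: x=2 → posterior Gamma(12, 10)
obs 5: x=5 → posterior Gamma(17, 11)
obs 6: x=5 → posterior Gamma(22, 12)
obs 7: x=6 → posterior Gamma(28, 13)
obs 8: x=5 → posterior Gamma(33, 14)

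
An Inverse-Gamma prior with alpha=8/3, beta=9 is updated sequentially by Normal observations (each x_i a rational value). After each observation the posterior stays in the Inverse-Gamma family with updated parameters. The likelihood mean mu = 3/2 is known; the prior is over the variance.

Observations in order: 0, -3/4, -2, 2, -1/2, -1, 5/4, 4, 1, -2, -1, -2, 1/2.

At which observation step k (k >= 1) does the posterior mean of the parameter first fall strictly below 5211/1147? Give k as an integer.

obs 1: x=0 → posterior Inverse-Gamma(19/6, 81/8)
obs 2: x=-3/4 → posterior Inverse-Gamma(11/3, 405/32)
obs 3: x=-2 → posterior Inverse-Gamma(25/6, 601/32)
obs 4: x=2 → posterior Inverse-Gamma(14/3, 605/32)
obs 5: x=-1/2 → posterior Inverse-Gamma(31/6, 669/32)
obs 6: x=-1 → posterior Inverse-Gamma(17/3, 769/32)
obs 7: x=5/4 → posterior Inverse-Gamma(37/6, 385/16)
obs 8: x=4 → posterior Inverse-Gamma(20/3, 435/16)
obs 9: x=1 → posterior Inverse-Gamma(43/6, 437/16)
obs 10: x=-2 → posterior Inverse-Gamma(23/3, 535/16)
obs 11: x=-1 → posterior Inverse-Gamma(49/6, 585/16)
obs 12: x=-2 → posterior Inverse-Gamma(26/3, 683/16)
obs 13: x=1/2 → posterior Inverse-Gamma(55/6, 691/16)

k = 9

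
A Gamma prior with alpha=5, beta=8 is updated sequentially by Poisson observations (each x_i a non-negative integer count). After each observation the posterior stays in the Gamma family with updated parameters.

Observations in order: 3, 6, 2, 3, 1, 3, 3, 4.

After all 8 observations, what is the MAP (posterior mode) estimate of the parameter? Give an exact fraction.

29/16

obs 1: x=3 → posterior Gamma(8, 9)
obs 2: x=6 → posterior Gamma(14, 10)
obs 3: x=2 → posterior Gamma(16, 11)
obs 4: x=3 → posterior Gamma(19, 12)
obs 5: x=1 → posterior Gamma(20, 13)
obs 6: x=3 → posterior Gamma(23, 14)
obs 7: x=3 → posterior Gamma(26, 15)
obs 8: x=4 → posterior Gamma(30, 16)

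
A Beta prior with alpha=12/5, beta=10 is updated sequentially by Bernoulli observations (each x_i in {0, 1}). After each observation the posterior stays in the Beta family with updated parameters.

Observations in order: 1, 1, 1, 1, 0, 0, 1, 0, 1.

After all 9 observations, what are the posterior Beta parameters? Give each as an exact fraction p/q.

alpha=42/5, beta=13

obs 1: x=1 → posterior Beta(17/5, 10)
obs 2: x=1 → posterior Beta(22/5, 10)
obs 3: x=1 → posterior Beta(27/5, 10)
obs 4: x=1 → posterior Beta(32/5, 10)
obs 5: x=0 → posterior Beta(32/5, 11)
obs 6: x=0 → posterior Beta(32/5, 12)
obs 7: x=1 → posterior Beta(37/5, 12)
obs 8: x=0 → posterior Beta(37/5, 13)
obs 9: x=1 → posterior Beta(42/5, 13)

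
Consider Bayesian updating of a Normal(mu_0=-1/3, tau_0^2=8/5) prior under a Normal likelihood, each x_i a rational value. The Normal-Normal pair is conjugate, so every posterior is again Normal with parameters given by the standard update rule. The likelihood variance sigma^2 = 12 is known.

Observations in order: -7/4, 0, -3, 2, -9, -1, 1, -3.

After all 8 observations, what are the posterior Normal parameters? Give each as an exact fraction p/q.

obs 1: x=-7/4 → posterior Normal(-1/2, 24/17)
obs 2: x=0 → posterior Normal(-17/38, 24/19)
obs 3: x=-3 → posterior Normal(-29/42, 8/7)
obs 4: x=2 → posterior Normal(-21/46, 24/23)
obs 5: x=-9 → posterior Normal(-57/50, 24/25)
obs 6: x=-1 → posterior Normal(-61/54, 8/9)
obs 7: x=1 → posterior Normal(-57/58, 24/29)
obs 8: x=-3 → posterior Normal(-69/62, 24/31)

mu_0=-69/62, tau_0^2=24/31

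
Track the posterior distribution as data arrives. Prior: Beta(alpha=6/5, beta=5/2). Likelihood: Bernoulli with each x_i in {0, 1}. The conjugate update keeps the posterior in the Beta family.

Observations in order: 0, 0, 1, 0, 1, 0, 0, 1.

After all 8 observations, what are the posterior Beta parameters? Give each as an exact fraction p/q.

obs 1: x=0 → posterior Beta(6/5, 7/2)
obs 2: x=0 → posterior Beta(6/5, 9/2)
obs 3: x=1 → posterior Beta(11/5, 9/2)
obs 4: x=0 → posterior Beta(11/5, 11/2)
obs 5: x=1 → posterior Beta(16/5, 11/2)
obs 6: x=0 → posterior Beta(16/5, 13/2)
obs 7: x=0 → posterior Beta(16/5, 15/2)
obs 8: x=1 → posterior Beta(21/5, 15/2)

alpha=21/5, beta=15/2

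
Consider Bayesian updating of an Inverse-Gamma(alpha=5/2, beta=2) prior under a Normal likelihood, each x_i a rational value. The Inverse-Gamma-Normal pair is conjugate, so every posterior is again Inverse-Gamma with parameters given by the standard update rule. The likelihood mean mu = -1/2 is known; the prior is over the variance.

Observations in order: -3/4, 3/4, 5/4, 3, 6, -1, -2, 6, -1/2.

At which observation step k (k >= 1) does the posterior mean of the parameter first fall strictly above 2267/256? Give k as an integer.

obs 1: x=-3/4 → posterior Inverse-Gamma(3, 65/32)
obs 2: x=3/4 → posterior Inverse-Gamma(7/2, 45/16)
obs 3: x=5/4 → posterior Inverse-Gamma(4, 139/32)
obs 4: x=3 → posterior Inverse-Gamma(9/2, 335/32)
obs 5: x=6 → posterior Inverse-Gamma(5, 1011/32)
obs 6: x=-1 → posterior Inverse-Gamma(11/2, 1015/32)
obs 7: x=-2 → posterior Inverse-Gamma(6, 1051/32)
obs 8: x=6 → posterior Inverse-Gamma(13/2, 1727/32)
obs 9: x=-1/2 → posterior Inverse-Gamma(7, 1727/32)

k = 8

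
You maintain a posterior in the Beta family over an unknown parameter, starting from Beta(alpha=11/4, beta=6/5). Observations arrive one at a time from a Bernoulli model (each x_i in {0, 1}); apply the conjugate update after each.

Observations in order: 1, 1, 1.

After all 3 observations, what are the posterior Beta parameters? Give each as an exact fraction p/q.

obs 1: x=1 → posterior Beta(15/4, 6/5)
obs 2: x=1 → posterior Beta(19/4, 6/5)
obs 3: x=1 → posterior Beta(23/4, 6/5)

alpha=23/4, beta=6/5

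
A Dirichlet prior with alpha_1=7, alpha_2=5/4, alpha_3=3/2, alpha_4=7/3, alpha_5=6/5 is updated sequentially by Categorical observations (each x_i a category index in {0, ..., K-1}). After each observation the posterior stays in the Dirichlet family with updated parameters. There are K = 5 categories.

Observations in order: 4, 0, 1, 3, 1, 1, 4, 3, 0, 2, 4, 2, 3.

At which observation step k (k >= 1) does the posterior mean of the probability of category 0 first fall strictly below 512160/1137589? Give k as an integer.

obs 1: x=4 → posterior Dirichlet(7, 5/4, 3/2, 7/3, 11/5)
obs 2: x=0 → posterior Dirichlet(8, 5/4, 3/2, 7/3, 11/5)
obs 3: x=1 → posterior Dirichlet(8, 9/4, 3/2, 7/3, 11/5)
obs 4: x=3 → posterior Dirichlet(8, 9/4, 3/2, 10/3, 11/5)
obs 5: x=1 → posterior Dirichlet(8, 13/4, 3/2, 10/3, 11/5)
obs 6: x=1 → posterior Dirichlet(8, 17/4, 3/2, 10/3, 11/5)
obs 7: x=4 → posterior Dirichlet(8, 17/4, 3/2, 10/3, 16/5)
obs 8: x=3 → posterior Dirichlet(8, 17/4, 3/2, 13/3, 16/5)
obs 9: x=0 → posterior Dirichlet(9, 17/4, 3/2, 13/3, 16/5)
obs 10: x=2 → posterior Dirichlet(9, 17/4, 5/2, 13/3, 16/5)
obs 11: x=4 → posterior Dirichlet(9, 17/4, 5/2, 13/3, 21/5)
obs 12: x=2 → posterior Dirichlet(9, 17/4, 7/2, 13/3, 21/5)
obs 13: x=3 → posterior Dirichlet(9, 17/4, 7/2, 16/3, 21/5)

k = 5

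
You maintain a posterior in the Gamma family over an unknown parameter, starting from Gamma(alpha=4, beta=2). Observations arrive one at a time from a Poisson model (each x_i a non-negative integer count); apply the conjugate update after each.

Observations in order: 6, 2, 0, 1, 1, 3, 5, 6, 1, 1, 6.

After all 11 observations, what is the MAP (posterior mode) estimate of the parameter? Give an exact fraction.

35/13

obs 1: x=6 → posterior Gamma(10, 3)
obs 2: x=2 → posterior Gamma(12, 4)
obs 3: x=0 → posterior Gamma(12, 5)
obs 4: x=1 → posterior Gamma(13, 6)
obs 5: x=1 → posterior Gamma(14, 7)
obs 6: x=3 → posterior Gamma(17, 8)
obs 7: x=5 → posterior Gamma(22, 9)
obs 8: x=6 → posterior Gamma(28, 10)
obs 9: x=1 → posterior Gamma(29, 11)
obs 10: x=1 → posterior Gamma(30, 12)
obs 11: x=6 → posterior Gamma(36, 13)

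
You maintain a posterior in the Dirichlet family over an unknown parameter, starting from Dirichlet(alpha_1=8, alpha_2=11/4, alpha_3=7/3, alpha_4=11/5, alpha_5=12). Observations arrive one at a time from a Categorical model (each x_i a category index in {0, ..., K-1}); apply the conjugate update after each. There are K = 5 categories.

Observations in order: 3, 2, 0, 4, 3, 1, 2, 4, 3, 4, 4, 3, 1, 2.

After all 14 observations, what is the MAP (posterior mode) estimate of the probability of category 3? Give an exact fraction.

312/2177

obs 1: x=3 → posterior Dirichlet(8, 11/4, 7/3, 16/5, 12)
obs 2: x=2 → posterior Dirichlet(8, 11/4, 10/3, 16/5, 12)
obs 3: x=0 → posterior Dirichlet(9, 11/4, 10/3, 16/5, 12)
obs 4: x=4 → posterior Dirichlet(9, 11/4, 10/3, 16/5, 13)
obs 5: x=3 → posterior Dirichlet(9, 11/4, 10/3, 21/5, 13)
obs 6: x=1 → posterior Dirichlet(9, 15/4, 10/3, 21/5, 13)
obs 7: x=2 → posterior Dirichlet(9, 15/4, 13/3, 21/5, 13)
obs 8: x=4 → posterior Dirichlet(9, 15/4, 13/3, 21/5, 14)
obs 9: x=3 → posterior Dirichlet(9, 15/4, 13/3, 26/5, 14)
obs 10: x=4 → posterior Dirichlet(9, 15/4, 13/3, 26/5, 15)
obs 11: x=4 → posterior Dirichlet(9, 15/4, 13/3, 26/5, 16)
obs 12: x=3 → posterior Dirichlet(9, 15/4, 13/3, 31/5, 16)
obs 13: x=1 → posterior Dirichlet(9, 19/4, 13/3, 31/5, 16)
obs 14: x=2 → posterior Dirichlet(9, 19/4, 16/3, 31/5, 16)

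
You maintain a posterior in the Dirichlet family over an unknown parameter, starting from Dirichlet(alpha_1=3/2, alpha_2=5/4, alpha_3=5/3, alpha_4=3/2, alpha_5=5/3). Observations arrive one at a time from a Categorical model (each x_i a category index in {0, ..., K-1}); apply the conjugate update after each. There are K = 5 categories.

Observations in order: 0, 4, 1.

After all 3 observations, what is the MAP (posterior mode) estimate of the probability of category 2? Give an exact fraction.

obs 1: x=0 → posterior Dirichlet(5/2, 5/4, 5/3, 3/2, 5/3)
obs 2: x=4 → posterior Dirichlet(5/2, 5/4, 5/3, 3/2, 8/3)
obs 3: x=1 → posterior Dirichlet(5/2, 9/4, 5/3, 3/2, 8/3)

8/67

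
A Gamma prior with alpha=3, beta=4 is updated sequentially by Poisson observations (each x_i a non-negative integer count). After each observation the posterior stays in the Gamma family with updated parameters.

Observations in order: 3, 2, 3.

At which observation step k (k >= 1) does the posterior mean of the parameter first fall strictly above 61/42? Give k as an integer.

obs 1: x=3 → posterior Gamma(6, 5)
obs 2: x=2 → posterior Gamma(8, 6)
obs 3: x=3 → posterior Gamma(11, 7)

k = 3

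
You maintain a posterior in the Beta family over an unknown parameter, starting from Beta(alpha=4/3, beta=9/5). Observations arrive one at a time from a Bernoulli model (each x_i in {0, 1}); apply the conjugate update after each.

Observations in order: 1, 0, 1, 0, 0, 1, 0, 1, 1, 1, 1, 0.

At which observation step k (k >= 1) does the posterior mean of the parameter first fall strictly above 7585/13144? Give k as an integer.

obs 1: x=1 → posterior Beta(7/3, 9/5)
obs 2: x=0 → posterior Beta(7/3, 14/5)
obs 3: x=1 → posterior Beta(10/3, 14/5)
obs 4: x=0 → posterior Beta(10/3, 19/5)
obs 5: x=0 → posterior Beta(10/3, 24/5)
obs 6: x=1 → posterior Beta(13/3, 24/5)
obs 7: x=0 → posterior Beta(13/3, 29/5)
obs 8: x=1 → posterior Beta(16/3, 29/5)
obs 9: x=1 → posterior Beta(19/3, 29/5)
obs 10: x=1 → posterior Beta(22/3, 29/5)
obs 11: x=1 → posterior Beta(25/3, 29/5)
obs 12: x=0 → posterior Beta(25/3, 34/5)

k = 11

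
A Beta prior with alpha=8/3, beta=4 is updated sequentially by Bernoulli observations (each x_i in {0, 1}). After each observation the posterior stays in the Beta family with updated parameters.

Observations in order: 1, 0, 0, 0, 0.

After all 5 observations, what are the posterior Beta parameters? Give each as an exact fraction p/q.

alpha=11/3, beta=8

obs 1: x=1 → posterior Beta(11/3, 4)
obs 2: x=0 → posterior Beta(11/3, 5)
obs 3: x=0 → posterior Beta(11/3, 6)
obs 4: x=0 → posterior Beta(11/3, 7)
obs 5: x=0 → posterior Beta(11/3, 8)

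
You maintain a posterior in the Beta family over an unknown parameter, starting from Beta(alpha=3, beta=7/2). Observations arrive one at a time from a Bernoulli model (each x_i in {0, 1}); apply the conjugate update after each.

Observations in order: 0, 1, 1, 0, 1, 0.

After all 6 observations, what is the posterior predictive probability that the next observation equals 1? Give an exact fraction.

obs 1: x=0 → posterior Beta(3, 9/2)
obs 2: x=1 → posterior Beta(4, 9/2)
obs 3: x=1 → posterior Beta(5, 9/2)
obs 4: x=0 → posterior Beta(5, 11/2)
obs 5: x=1 → posterior Beta(6, 11/2)
obs 6: x=0 → posterior Beta(6, 13/2)

12/25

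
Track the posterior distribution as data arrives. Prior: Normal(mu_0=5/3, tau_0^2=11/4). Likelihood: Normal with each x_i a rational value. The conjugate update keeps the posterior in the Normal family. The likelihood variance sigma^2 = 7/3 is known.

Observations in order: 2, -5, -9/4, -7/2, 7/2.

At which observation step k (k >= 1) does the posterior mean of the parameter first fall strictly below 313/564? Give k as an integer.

obs 1: x=2 → posterior Normal(338/183, 77/61)
obs 2: x=-5 → posterior Normal(-157/282, 77/94)
obs 3: x=-9/4 → posterior Normal(-1519/1524, 77/127)
obs 4: x=-7/2 → posterior Normal(-581/384, 77/160)
obs 5: x=7/2 → posterior Normal(-1519/2316, 77/193)

k = 2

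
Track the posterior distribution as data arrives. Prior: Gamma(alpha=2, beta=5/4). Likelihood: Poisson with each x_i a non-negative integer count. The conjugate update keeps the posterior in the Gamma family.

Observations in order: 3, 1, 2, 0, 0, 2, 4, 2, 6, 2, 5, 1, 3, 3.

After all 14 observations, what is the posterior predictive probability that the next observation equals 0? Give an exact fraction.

18701397461209715023927088008788055619800417991632621566284510161/184026700338732148291739418068921897948035621084272861480712890625

obs 1: x=3 → posterior Gamma(5, 9/4)
obs 2: x=1 → posterior Gamma(6, 13/4)
obs 3: x=2 → posterior Gamma(8, 17/4)
obs 4: x=0 → posterior Gamma(8, 21/4)
obs 5: x=0 → posterior Gamma(8, 25/4)
obs 6: x=2 → posterior Gamma(10, 29/4)
obs 7: x=4 → posterior Gamma(14, 33/4)
obs 8: x=2 → posterior Gamma(16, 37/4)
obs 9: x=6 → posterior Gamma(22, 41/4)
obs 10: x=2 → posterior Gamma(24, 45/4)
obs 11: x=5 → posterior Gamma(29, 49/4)
obs 12: x=1 → posterior Gamma(30, 53/4)
obs 13: x=3 → posterior Gamma(33, 57/4)
obs 14: x=3 → posterior Gamma(36, 61/4)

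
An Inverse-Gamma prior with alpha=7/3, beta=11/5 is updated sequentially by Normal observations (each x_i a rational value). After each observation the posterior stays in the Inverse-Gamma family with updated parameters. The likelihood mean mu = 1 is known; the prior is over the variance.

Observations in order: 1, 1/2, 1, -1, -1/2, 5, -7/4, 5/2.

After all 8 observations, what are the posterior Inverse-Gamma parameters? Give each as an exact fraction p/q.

obs 1: x=1 → posterior Inverse-Gamma(17/6, 11/5)
obs 2: x=1/2 → posterior Inverse-Gamma(10/3, 93/40)
obs 3: x=1 → posterior Inverse-Gamma(23/6, 93/40)
obs 4: x=-1 → posterior Inverse-Gamma(13/3, 173/40)
obs 5: x=-1/2 → posterior Inverse-Gamma(29/6, 109/20)
obs 6: x=5 → posterior Inverse-Gamma(16/3, 269/20)
obs 7: x=-7/4 → posterior Inverse-Gamma(35/6, 2757/160)
obs 8: x=5/2 → posterior Inverse-Gamma(19/3, 2937/160)

alpha=19/3, beta=2937/160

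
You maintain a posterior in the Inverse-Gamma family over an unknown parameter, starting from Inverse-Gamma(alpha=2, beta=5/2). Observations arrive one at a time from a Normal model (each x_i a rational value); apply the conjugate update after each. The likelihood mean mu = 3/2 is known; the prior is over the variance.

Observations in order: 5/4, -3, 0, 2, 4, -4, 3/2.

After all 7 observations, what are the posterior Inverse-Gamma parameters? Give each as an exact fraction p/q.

obs 1: x=5/4 → posterior Inverse-Gamma(5/2, 81/32)
obs 2: x=-3 → posterior Inverse-Gamma(3, 405/32)
obs 3: x=0 → posterior Inverse-Gamma(7/2, 441/32)
obs 4: x=2 → posterior Inverse-Gamma(4, 445/32)
obs 5: x=4 → posterior Inverse-Gamma(9/2, 545/32)
obs 6: x=-4 → posterior Inverse-Gamma(5, 1029/32)
obs 7: x=3/2 → posterior Inverse-Gamma(11/2, 1029/32)

alpha=11/2, beta=1029/32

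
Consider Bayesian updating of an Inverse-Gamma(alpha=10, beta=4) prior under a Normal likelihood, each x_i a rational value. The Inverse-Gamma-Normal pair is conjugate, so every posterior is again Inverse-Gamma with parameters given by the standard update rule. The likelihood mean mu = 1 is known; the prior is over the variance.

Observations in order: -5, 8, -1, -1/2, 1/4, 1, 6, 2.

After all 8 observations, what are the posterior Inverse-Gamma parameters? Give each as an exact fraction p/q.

obs 1: x=-5 → posterior Inverse-Gamma(21/2, 22)
obs 2: x=8 → posterior Inverse-Gamma(11, 93/2)
obs 3: x=-1 → posterior Inverse-Gamma(23/2, 97/2)
obs 4: x=-1/2 → posterior Inverse-Gamma(12, 397/8)
obs 5: x=1/4 → posterior Inverse-Gamma(25/2, 1597/32)
obs 6: x=1 → posterior Inverse-Gamma(13, 1597/32)
obs 7: x=6 → posterior Inverse-Gamma(27/2, 1997/32)
obs 8: x=2 → posterior Inverse-Gamma(14, 2013/32)

alpha=14, beta=2013/32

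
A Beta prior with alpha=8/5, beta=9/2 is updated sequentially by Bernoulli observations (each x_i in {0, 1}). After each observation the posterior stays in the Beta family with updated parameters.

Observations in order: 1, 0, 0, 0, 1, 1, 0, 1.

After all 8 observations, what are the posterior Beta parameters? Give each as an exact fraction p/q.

alpha=28/5, beta=17/2

obs 1: x=1 → posterior Beta(13/5, 9/2)
obs 2: x=0 → posterior Beta(13/5, 11/2)
obs 3: x=0 → posterior Beta(13/5, 13/2)
obs 4: x=0 → posterior Beta(13/5, 15/2)
obs 5: x=1 → posterior Beta(18/5, 15/2)
obs 6: x=1 → posterior Beta(23/5, 15/2)
obs 7: x=0 → posterior Beta(23/5, 17/2)
obs 8: x=1 → posterior Beta(28/5, 17/2)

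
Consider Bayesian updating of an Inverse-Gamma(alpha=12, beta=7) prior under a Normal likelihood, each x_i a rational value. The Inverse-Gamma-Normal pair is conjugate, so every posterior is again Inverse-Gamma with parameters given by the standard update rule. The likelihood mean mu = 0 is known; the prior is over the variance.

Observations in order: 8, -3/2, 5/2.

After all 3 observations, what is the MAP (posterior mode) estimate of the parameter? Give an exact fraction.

173/58

obs 1: x=8 → posterior Inverse-Gamma(25/2, 39)
obs 2: x=-3/2 → posterior Inverse-Gamma(13, 321/8)
obs 3: x=5/2 → posterior Inverse-Gamma(27/2, 173/4)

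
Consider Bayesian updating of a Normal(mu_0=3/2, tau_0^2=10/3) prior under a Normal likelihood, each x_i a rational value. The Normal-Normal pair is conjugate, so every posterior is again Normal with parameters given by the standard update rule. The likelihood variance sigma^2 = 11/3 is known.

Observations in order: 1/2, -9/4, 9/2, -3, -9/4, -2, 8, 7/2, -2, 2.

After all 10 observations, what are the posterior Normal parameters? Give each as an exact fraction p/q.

obs 1: x=1/2 → posterior Normal(43/42, 110/63)
obs 2: x=-9/4 → posterior Normal(-1/31, 110/93)
obs 3: x=9/2 → posterior Normal(44/41, 110/123)
obs 4: x=-3 → posterior Normal(14/51, 110/153)
obs 5: x=-9/4 → posterior Normal(-17/122, 110/183)
obs 6: x=-2 → posterior Normal(-57/142, 110/213)
obs 7: x=8 → posterior Normal(103/162, 110/243)
obs 8: x=7/2 → posterior Normal(173/182, 110/273)
obs 9: x=-2 → posterior Normal(133/202, 110/303)
obs 10: x=2 → posterior Normal(173/222, 110/333)

mu_0=173/222, tau_0^2=110/333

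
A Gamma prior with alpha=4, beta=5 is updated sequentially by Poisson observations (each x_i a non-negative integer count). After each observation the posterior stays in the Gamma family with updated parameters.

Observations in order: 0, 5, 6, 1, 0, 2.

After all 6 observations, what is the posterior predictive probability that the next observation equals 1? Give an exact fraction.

obs 1: x=0 → posterior Gamma(4, 6)
obs 2: x=5 → posterior Gamma(9, 7)
obs 3: x=6 → posterior Gamma(15, 8)
obs 4: x=1 → posterior Gamma(16, 9)
obs 5: x=0 → posterior Gamma(16, 10)
obs 6: x=2 → posterior Gamma(18, 11)

5559917313492231481/17748888853923495936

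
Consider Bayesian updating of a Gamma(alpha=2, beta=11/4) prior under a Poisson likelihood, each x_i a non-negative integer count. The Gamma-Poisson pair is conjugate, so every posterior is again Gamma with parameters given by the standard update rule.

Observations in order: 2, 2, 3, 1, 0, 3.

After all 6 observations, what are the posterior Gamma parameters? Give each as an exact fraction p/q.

obs 1: x=2 → posterior Gamma(4, 15/4)
obs 2: x=2 → posterior Gamma(6, 19/4)
obs 3: x=3 → posterior Gamma(9, 23/4)
obs 4: x=1 → posterior Gamma(10, 27/4)
obs 5: x=0 → posterior Gamma(10, 31/4)
obs 6: x=3 → posterior Gamma(13, 35/4)

alpha=13, beta=35/4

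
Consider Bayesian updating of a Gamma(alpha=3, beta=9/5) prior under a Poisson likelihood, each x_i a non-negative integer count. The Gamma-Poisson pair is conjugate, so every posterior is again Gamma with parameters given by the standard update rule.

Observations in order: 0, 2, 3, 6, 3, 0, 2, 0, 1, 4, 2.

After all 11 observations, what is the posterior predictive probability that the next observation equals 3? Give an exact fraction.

obs 1: x=0 → posterior Gamma(3, 14/5)
obs 2: x=2 → posterior Gamma(5, 19/5)
obs 3: x=3 → posterior Gamma(8, 24/5)
obs 4: x=6 → posterior Gamma(14, 29/5)
obs 5: x=3 → posterior Gamma(17, 34/5)
obs 6: x=0 → posterior Gamma(17, 39/5)
obs 7: x=2 → posterior Gamma(19, 44/5)
obs 8: x=0 → posterior Gamma(19, 49/5)
obs 9: x=1 → posterior Gamma(20, 54/5)
obs 10: x=4 → posterior Gamma(24, 59/5)
obs 11: x=2 → posterior Gamma(26, 64/5)

4156145281159755173641728743036929837146558169088000/23571169014721408591253130917716776462248794493147181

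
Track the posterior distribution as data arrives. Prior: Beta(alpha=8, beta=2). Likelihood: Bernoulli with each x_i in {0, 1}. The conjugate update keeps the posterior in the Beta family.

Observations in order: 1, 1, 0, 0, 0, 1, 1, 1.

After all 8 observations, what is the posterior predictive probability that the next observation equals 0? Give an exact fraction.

5/18

obs 1: x=1 → posterior Beta(9, 2)
obs 2: x=1 → posterior Beta(10, 2)
obs 3: x=0 → posterior Beta(10, 3)
obs 4: x=0 → posterior Beta(10, 4)
obs 5: x=0 → posterior Beta(10, 5)
obs 6: x=1 → posterior Beta(11, 5)
obs 7: x=1 → posterior Beta(12, 5)
obs 8: x=1 → posterior Beta(13, 5)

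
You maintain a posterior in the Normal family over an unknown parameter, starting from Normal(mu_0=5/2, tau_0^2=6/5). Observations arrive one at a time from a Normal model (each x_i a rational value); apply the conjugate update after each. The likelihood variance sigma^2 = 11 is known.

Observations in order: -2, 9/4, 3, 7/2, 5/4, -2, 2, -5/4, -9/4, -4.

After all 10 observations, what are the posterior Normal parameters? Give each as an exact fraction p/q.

mu_0=281/230, tau_0^2=66/115

obs 1: x=-2 → posterior Normal(251/122, 66/61)
obs 2: x=9/4 → posterior Normal(139/67, 66/67)
obs 3: x=3 → posterior Normal(157/73, 66/73)
obs 4: x=7/2 → posterior Normal(178/79, 66/79)
obs 5: x=5/4 → posterior Normal(371/170, 66/85)
obs 6: x=-2 → posterior Normal(347/182, 66/91)
obs 7: x=2 → posterior Normal(371/194, 66/97)
obs 8: x=-5/4 → posterior Normal(178/103, 66/103)
obs 9: x=-9/4 → posterior Normal(329/218, 66/109)
obs 10: x=-4 → posterior Normal(281/230, 66/115)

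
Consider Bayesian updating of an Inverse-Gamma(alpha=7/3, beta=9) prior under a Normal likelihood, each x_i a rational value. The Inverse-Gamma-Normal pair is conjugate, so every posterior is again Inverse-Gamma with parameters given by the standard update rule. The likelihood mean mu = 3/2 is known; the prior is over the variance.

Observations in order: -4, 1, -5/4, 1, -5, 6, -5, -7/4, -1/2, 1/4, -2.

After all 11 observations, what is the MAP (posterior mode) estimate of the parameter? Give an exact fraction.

obs 1: x=-4 → posterior Inverse-Gamma(17/6, 193/8)
obs 2: x=1 → posterior Inverse-Gamma(10/3, 97/4)
obs 3: x=-5/4 → posterior Inverse-Gamma(23/6, 897/32)
obs 4: x=1 → posterior Inverse-Gamma(13/3, 901/32)
obs 5: x=-5 → posterior Inverse-Gamma(29/6, 1577/32)
obs 6: x=6 → posterior Inverse-Gamma(16/3, 1901/32)
obs 7: x=-5 → posterior Inverse-Gamma(35/6, 2577/32)
obs 8: x=-7/4 → posterior Inverse-Gamma(19/3, 1373/16)
obs 9: x=-1/2 → posterior Inverse-Gamma(41/6, 1405/16)
obs 10: x=1/4 → posterior Inverse-Gamma(22/3, 2835/32)
obs 11: x=-2 → posterior Inverse-Gamma(47/6, 3031/32)

9093/848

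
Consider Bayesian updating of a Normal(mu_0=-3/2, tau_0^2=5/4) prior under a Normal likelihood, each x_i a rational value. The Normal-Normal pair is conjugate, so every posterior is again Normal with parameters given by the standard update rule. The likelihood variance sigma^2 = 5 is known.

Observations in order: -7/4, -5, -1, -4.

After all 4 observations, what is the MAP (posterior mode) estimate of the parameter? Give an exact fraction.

-71/32

obs 1: x=-7/4 → posterior Normal(-31/20, 1)
obs 2: x=-5 → posterior Normal(-17/8, 5/6)
obs 3: x=-1 → posterior Normal(-55/28, 5/7)
obs 4: x=-4 → posterior Normal(-71/32, 5/8)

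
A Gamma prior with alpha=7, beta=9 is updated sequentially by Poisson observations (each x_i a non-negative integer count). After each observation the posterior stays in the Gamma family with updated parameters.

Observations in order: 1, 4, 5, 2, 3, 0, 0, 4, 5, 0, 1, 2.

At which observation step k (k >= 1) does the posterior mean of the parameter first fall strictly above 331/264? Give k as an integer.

k = 3

obs 1: x=1 → posterior Gamma(8, 10)
obs 2: x=4 → posterior Gamma(12, 11)
obs 3: x=5 → posterior Gamma(17, 12)
obs 4: x=2 → posterior Gamma(19, 13)
obs 5: x=3 → posterior Gamma(22, 14)
obs 6: x=0 → posterior Gamma(22, 15)
obs 7: x=0 → posterior Gamma(22, 16)
obs 8: x=4 → posterior Gamma(26, 17)
obs 9: x=5 → posterior Gamma(31, 18)
obs 10: x=0 → posterior Gamma(31, 19)
obs 11: x=1 → posterior Gamma(32, 20)
obs 12: x=2 → posterior Gamma(34, 21)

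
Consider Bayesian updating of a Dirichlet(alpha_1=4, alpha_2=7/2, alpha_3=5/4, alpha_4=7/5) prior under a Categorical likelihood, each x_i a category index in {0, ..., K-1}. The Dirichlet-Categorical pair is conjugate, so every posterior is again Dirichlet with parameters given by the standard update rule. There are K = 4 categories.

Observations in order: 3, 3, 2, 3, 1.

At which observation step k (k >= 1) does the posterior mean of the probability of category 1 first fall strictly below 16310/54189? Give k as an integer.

obs 1: x=3 → posterior Dirichlet(4, 7/2, 5/4, 12/5)
obs 2: x=3 → posterior Dirichlet(4, 7/2, 5/4, 17/5)
obs 3: x=2 → posterior Dirichlet(4, 7/2, 9/4, 17/5)
obs 4: x=3 → posterior Dirichlet(4, 7/2, 9/4, 22/5)
obs 5: x=1 → posterior Dirichlet(4, 9/2, 9/4, 22/5)

k = 2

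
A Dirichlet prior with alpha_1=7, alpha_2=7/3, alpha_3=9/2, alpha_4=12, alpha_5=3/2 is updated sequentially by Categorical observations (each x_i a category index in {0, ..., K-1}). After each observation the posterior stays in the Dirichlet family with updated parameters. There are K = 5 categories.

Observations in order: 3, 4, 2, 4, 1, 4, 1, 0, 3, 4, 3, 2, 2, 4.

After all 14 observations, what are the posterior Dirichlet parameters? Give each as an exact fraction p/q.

obs 1: x=3 → posterior Dirichlet(7, 7/3, 9/2, 13, 3/2)
obs 2: x=4 → posterior Dirichlet(7, 7/3, 9/2, 13, 5/2)
obs 3: x=2 → posterior Dirichlet(7, 7/3, 11/2, 13, 5/2)
obs 4: x=4 → posterior Dirichlet(7, 7/3, 11/2, 13, 7/2)
obs 5: x=1 → posterior Dirichlet(7, 10/3, 11/2, 13, 7/2)
obs 6: x=4 → posterior Dirichlet(7, 10/3, 11/2, 13, 9/2)
obs 7: x=1 → posterior Dirichlet(7, 13/3, 11/2, 13, 9/2)
obs 8: x=0 → posterior Dirichlet(8, 13/3, 11/2, 13, 9/2)
obs 9: x=3 → posterior Dirichlet(8, 13/3, 11/2, 14, 9/2)
obs 10: x=4 → posterior Dirichlet(8, 13/3, 11/2, 14, 11/2)
obs 11: x=3 → posterior Dirichlet(8, 13/3, 11/2, 15, 11/2)
obs 12: x=2 → posterior Dirichlet(8, 13/3, 13/2, 15, 11/2)
obs 13: x=2 → posterior Dirichlet(8, 13/3, 15/2, 15, 11/2)
obs 14: x=4 → posterior Dirichlet(8, 13/3, 15/2, 15, 13/2)

alpha_1=8, alpha_2=13/3, alpha_3=15/2, alpha_4=15, alpha_5=13/2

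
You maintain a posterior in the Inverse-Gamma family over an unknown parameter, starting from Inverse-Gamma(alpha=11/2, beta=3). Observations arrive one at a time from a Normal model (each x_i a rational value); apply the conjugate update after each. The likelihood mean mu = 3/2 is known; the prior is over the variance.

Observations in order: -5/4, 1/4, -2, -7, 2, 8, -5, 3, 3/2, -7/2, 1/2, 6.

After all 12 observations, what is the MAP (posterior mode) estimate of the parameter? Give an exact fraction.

obs 1: x=-5/4 → posterior Inverse-Gamma(6, 217/32)
obs 2: x=1/4 → posterior Inverse-Gamma(13/2, 121/16)
obs 3: x=-2 → posterior Inverse-Gamma(7, 219/16)
obs 4: x=-7 → posterior Inverse-Gamma(15/2, 797/16)
obs 5: x=2 → posterior Inverse-Gamma(8, 799/16)
obs 6: x=8 → posterior Inverse-Gamma(17/2, 1137/16)
obs 7: x=-5 → posterior Inverse-Gamma(9, 1475/16)
obs 8: x=3 → posterior Inverse-Gamma(19/2, 1493/16)
obs 9: x=3/2 → posterior Inverse-Gamma(10, 1493/16)
obs 10: x=-7/2 → posterior Inverse-Gamma(21/2, 1693/16)
obs 11: x=1/2 → posterior Inverse-Gamma(11, 1701/16)
obs 12: x=6 → posterior Inverse-Gamma(23/2, 1863/16)

1863/200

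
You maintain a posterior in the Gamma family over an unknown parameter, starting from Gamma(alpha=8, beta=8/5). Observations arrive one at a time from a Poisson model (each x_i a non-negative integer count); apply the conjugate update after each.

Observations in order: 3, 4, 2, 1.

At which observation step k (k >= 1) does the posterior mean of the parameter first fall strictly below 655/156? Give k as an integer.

obs 1: x=3 → posterior Gamma(11, 13/5)
obs 2: x=4 → posterior Gamma(15, 18/5)
obs 3: x=2 → posterior Gamma(17, 23/5)
obs 4: x=1 → posterior Gamma(18, 28/5)

k = 2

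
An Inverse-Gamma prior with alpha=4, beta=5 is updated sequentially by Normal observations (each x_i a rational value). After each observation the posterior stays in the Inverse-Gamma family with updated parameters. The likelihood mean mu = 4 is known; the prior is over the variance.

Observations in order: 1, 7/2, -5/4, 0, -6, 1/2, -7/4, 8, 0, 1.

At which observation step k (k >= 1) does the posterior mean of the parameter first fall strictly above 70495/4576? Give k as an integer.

k = 7

obs 1: x=1 → posterior Inverse-Gamma(9/2, 19/2)
obs 2: x=7/2 → posterior Inverse-Gamma(5, 77/8)
obs 3: x=-5/4 → posterior Inverse-Gamma(11/2, 749/32)
obs 4: x=0 → posterior Inverse-Gamma(6, 1005/32)
obs 5: x=-6 → posterior Inverse-Gamma(13/2, 2605/32)
obs 6: x=1/2 → posterior Inverse-Gamma(7, 2801/32)
obs 7: x=-7/4 → posterior Inverse-Gamma(15/2, 1665/16)
obs 8: x=8 → posterior Inverse-Gamma(8, 1793/16)
obs 9: x=0 → posterior Inverse-Gamma(17/2, 1921/16)
obs 10: x=1 → posterior Inverse-Gamma(9, 1993/16)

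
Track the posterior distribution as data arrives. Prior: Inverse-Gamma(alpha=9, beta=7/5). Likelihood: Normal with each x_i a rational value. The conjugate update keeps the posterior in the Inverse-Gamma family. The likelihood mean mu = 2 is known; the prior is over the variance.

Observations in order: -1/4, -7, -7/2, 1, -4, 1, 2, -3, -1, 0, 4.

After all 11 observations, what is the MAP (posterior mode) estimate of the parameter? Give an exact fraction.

obs 1: x=-1/4 → posterior Inverse-Gamma(19/2, 629/160)
obs 2: x=-7 → posterior Inverse-Gamma(10, 7109/160)
obs 3: x=-7/2 → posterior Inverse-Gamma(21/2, 9529/160)
obs 4: x=1 → posterior Inverse-Gamma(11, 9609/160)
obs 5: x=-4 → posterior Inverse-Gamma(23/2, 12489/160)
obs 6: x=1 → posterior Inverse-Gamma(12, 12569/160)
obs 7: x=2 → posterior Inverse-Gamma(25/2, 12569/160)
obs 8: x=-3 → posterior Inverse-Gamma(13, 14569/160)
obs 9: x=-1 → posterior Inverse-Gamma(27/2, 15289/160)
obs 10: x=0 → posterior Inverse-Gamma(14, 15609/160)
obs 11: x=4 → posterior Inverse-Gamma(29/2, 15929/160)

15929/2480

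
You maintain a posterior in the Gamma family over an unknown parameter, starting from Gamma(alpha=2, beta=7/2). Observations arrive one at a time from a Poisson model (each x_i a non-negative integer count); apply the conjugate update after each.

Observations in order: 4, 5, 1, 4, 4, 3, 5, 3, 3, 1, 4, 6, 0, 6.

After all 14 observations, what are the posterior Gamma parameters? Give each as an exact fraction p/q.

alpha=51, beta=35/2

obs 1: x=4 → posterior Gamma(6, 9/2)
obs 2: x=5 → posterior Gamma(11, 11/2)
obs 3: x=1 → posterior Gamma(12, 13/2)
obs 4: x=4 → posterior Gamma(16, 15/2)
obs 5: x=4 → posterior Gamma(20, 17/2)
obs 6: x=3 → posterior Gamma(23, 19/2)
obs 7: x=5 → posterior Gamma(28, 21/2)
obs 8: x=3 → posterior Gamma(31, 23/2)
obs 9: x=3 → posterior Gamma(34, 25/2)
obs 10: x=1 → posterior Gamma(35, 27/2)
obs 11: x=4 → posterior Gamma(39, 29/2)
obs 12: x=6 → posterior Gamma(45, 31/2)
obs 13: x=0 → posterior Gamma(45, 33/2)
obs 14: x=6 → posterior Gamma(51, 35/2)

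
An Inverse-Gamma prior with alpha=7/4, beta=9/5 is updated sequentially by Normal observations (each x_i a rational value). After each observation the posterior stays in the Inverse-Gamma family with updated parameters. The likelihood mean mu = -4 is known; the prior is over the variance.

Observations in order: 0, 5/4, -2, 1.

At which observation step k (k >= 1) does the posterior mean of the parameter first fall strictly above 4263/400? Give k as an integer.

k = 2

obs 1: x=0 → posterior Inverse-Gamma(9/4, 49/5)
obs 2: x=5/4 → posterior Inverse-Gamma(11/4, 3773/160)
obs 3: x=-2 → posterior Inverse-Gamma(13/4, 4093/160)
obs 4: x=1 → posterior Inverse-Gamma(15/4, 6093/160)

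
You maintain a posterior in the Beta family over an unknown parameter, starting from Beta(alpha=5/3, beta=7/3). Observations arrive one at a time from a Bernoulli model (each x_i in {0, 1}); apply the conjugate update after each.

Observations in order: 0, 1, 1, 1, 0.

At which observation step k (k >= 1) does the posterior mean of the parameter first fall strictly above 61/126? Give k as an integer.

k = 3

obs 1: x=0 → posterior Beta(5/3, 10/3)
obs 2: x=1 → posterior Beta(8/3, 10/3)
obs 3: x=1 → posterior Beta(11/3, 10/3)
obs 4: x=1 → posterior Beta(14/3, 10/3)
obs 5: x=0 → posterior Beta(14/3, 13/3)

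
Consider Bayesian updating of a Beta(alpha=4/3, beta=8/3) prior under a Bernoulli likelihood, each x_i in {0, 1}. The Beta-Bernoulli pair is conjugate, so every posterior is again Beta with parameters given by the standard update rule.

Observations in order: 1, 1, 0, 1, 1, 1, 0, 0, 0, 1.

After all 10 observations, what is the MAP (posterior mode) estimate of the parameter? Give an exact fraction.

obs 1: x=1 → posterior Beta(7/3, 8/3)
obs 2: x=1 → posterior Beta(10/3, 8/3)
obs 3: x=0 → posterior Beta(10/3, 11/3)
obs 4: x=1 → posterior Beta(13/3, 11/3)
obs 5: x=1 → posterior Beta(16/3, 11/3)
obs 6: x=1 → posterior Beta(19/3, 11/3)
obs 7: x=0 → posterior Beta(19/3, 14/3)
obs 8: x=0 → posterior Beta(19/3, 17/3)
obs 9: x=0 → posterior Beta(19/3, 20/3)
obs 10: x=1 → posterior Beta(22/3, 20/3)

19/36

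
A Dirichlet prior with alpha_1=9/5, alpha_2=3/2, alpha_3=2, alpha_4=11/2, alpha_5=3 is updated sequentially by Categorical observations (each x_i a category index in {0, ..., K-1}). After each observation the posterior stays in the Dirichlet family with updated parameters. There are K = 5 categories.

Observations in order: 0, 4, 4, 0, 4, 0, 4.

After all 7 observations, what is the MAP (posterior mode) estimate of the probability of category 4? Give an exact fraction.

obs 1: x=0 → posterior Dirichlet(14/5, 3/2, 2, 11/2, 3)
obs 2: x=4 → posterior Dirichlet(14/5, 3/2, 2, 11/2, 4)
obs 3: x=4 → posterior Dirichlet(14/5, 3/2, 2, 11/2, 5)
obs 4: x=0 → posterior Dirichlet(19/5, 3/2, 2, 11/2, 5)
obs 5: x=4 → posterior Dirichlet(19/5, 3/2, 2, 11/2, 6)
obs 6: x=0 → posterior Dirichlet(24/5, 3/2, 2, 11/2, 6)
obs 7: x=4 → posterior Dirichlet(24/5, 3/2, 2, 11/2, 7)

30/79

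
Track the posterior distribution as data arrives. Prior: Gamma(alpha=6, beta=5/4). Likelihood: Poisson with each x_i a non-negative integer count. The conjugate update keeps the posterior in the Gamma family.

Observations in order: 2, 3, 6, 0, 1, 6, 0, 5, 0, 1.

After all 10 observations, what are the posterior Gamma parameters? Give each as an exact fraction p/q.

alpha=30, beta=45/4

obs 1: x=2 → posterior Gamma(8, 9/4)
obs 2: x=3 → posterior Gamma(11, 13/4)
obs 3: x=6 → posterior Gamma(17, 17/4)
obs 4: x=0 → posterior Gamma(17, 21/4)
obs 5: x=1 → posterior Gamma(18, 25/4)
obs 6: x=6 → posterior Gamma(24, 29/4)
obs 7: x=0 → posterior Gamma(24, 33/4)
obs 8: x=5 → posterior Gamma(29, 37/4)
obs 9: x=0 → posterior Gamma(29, 41/4)
obs 10: x=1 → posterior Gamma(30, 45/4)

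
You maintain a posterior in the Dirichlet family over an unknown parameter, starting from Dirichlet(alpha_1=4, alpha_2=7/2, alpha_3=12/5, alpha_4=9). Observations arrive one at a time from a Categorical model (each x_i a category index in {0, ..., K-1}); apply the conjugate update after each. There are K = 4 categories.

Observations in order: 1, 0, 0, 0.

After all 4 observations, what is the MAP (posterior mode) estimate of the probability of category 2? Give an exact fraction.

2/27

obs 1: x=1 → posterior Dirichlet(4, 9/2, 12/5, 9)
obs 2: x=0 → posterior Dirichlet(5, 9/2, 12/5, 9)
obs 3: x=0 → posterior Dirichlet(6, 9/2, 12/5, 9)
obs 4: x=0 → posterior Dirichlet(7, 9/2, 12/5, 9)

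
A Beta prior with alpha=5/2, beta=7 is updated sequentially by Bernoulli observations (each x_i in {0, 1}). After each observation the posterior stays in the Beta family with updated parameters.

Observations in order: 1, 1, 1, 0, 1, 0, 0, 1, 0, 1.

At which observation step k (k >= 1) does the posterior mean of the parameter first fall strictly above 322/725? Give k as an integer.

k = 5

obs 1: x=1 → posterior Beta(7/2, 7)
obs 2: x=1 → posterior Beta(9/2, 7)
obs 3: x=1 → posterior Beta(11/2, 7)
obs 4: x=0 → posterior Beta(11/2, 8)
obs 5: x=1 → posterior Beta(13/2, 8)
obs 6: x=0 → posterior Beta(13/2, 9)
obs 7: x=0 → posterior Beta(13/2, 10)
obs 8: x=1 → posterior Beta(15/2, 10)
obs 9: x=0 → posterior Beta(15/2, 11)
obs 10: x=1 → posterior Beta(17/2, 11)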